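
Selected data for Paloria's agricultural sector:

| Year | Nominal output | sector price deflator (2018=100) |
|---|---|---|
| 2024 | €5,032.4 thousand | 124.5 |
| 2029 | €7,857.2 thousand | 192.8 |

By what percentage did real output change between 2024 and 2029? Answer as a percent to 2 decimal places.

0.82%

Real output 2024 = 5032.4 / 1.245 = 4042.09.
Real output 2029 = 7857.2 / 1.928 = 4075.31.
Real growth = 4075.31 / 4042.09 − 1 = 0.0082.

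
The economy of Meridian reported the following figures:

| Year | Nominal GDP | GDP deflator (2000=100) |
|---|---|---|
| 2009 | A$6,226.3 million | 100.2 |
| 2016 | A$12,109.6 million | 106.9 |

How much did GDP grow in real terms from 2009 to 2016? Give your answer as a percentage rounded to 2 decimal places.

82.30%

Real GDP 2009 = 6226.3 / 1.002 = 6213.87.
Real GDP 2016 = 12109.6 / 1.069 = 11327.97.
Real growth = 11327.97 / 6213.87 − 1 = 0.8230.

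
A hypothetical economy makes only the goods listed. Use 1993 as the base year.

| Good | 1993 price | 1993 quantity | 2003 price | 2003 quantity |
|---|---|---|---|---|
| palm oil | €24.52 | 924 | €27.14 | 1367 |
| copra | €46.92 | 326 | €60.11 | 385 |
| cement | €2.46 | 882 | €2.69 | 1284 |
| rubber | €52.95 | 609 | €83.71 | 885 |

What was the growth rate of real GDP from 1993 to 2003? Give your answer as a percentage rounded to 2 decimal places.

Real GDP 1993 = Nominal GDP 1993 = 24.52·924 + 46.92·326 + 2.46·882 + 52.95·609 = 72368.67.
Real GDP 2003 (at 1993 prices) = 24.52·1367 + 46.92·385 + 2.46·1284 + 52.95·885 = 101602.43.
Real growth = 101602.43/72368.67 − 1 = 0.4040.

40.40%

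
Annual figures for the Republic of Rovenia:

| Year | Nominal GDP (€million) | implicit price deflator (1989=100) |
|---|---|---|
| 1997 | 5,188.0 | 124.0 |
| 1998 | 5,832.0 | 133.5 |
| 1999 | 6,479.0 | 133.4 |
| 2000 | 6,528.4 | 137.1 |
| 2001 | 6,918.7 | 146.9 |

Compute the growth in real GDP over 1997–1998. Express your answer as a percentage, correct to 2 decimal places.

4.41%

Real GDP 1997 = 5188.0/1.240 = 4183.87.
Real GDP 1998 = 5832.0/1.335 = 4368.54.
Change = 4368.54/4183.87 − 1 = 0.0441.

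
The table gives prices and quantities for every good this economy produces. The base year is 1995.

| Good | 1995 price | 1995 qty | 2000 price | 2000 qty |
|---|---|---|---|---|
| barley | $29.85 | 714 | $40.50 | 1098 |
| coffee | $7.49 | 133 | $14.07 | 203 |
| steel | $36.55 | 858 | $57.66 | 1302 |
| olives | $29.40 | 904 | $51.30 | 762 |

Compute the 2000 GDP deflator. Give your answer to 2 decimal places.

154.85

Nominal GDP 2000 = 40.50·1098 + 14.07·203 + 57.66·1302 + 51.30·762 = 161489.13.
Real GDP 2000 (at 1995 prices) = 29.85·1098 + 7.49·203 + 36.55·1302 + 29.40·762 = 104286.67.
Deflator = Nominal/Real × 100 = 161489.13/104286.67 × 100 = 154.851.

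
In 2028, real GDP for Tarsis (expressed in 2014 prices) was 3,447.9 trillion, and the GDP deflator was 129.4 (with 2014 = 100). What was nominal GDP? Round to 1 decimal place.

4,461.6 trillion

Nominal GDP = Real × (GDP deflator/100) = 3447.9 × 1.294 = 4461.58.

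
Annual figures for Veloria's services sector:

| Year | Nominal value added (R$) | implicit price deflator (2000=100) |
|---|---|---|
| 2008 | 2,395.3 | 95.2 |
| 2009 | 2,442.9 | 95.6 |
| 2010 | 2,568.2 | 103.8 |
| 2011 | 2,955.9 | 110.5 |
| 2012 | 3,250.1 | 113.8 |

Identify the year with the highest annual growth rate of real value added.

2009: real = 2442.9/0.956 = 2555.33; growth vs 2008 (2516.07) = 1.56%.
2010: real = 2568.2/1.038 = 2474.18; growth vs 2009 (2555.33) = -3.18%.
2011: real = 2955.9/1.105 = 2675.02; growth vs 2010 (2474.18) = 8.12%.
2012: real = 3250.1/1.138 = 2855.98; growth vs 2011 (2675.02) = 6.76%.

2011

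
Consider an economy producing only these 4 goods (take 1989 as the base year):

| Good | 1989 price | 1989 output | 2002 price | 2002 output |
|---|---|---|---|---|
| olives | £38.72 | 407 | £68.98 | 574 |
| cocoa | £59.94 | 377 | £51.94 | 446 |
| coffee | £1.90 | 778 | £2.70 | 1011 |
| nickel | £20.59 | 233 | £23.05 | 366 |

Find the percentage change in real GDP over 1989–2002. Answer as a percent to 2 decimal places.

Real GDP 1989 = Nominal GDP 1989 = 38.72·407 + 59.94·377 + 1.90·778 + 20.59·233 = 44632.09.
Real GDP 2002 (at 1989 prices) = 38.72·574 + 59.94·446 + 1.90·1011 + 20.59·366 = 58415.36.
Real growth = 58415.36/44632.09 − 1 = 0.3088.

30.88%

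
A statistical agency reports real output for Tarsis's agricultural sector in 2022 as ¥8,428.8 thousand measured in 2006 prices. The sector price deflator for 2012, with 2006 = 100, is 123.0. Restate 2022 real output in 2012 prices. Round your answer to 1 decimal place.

¥10,367.4 thousand

Real output in 2012 prices = Real output in 2006 prices × (P_2012/P_2006) = 8428.8 × 1.230 = 10367.42.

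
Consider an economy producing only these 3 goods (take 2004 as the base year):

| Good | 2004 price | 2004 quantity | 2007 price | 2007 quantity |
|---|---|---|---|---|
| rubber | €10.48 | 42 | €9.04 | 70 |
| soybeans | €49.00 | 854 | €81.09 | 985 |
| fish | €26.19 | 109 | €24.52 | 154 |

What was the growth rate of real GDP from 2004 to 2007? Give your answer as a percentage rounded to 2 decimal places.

Real GDP 2004 = Nominal GDP 2004 = 10.48·42 + 49.00·854 + 26.19·109 = 45140.87.
Real GDP 2007 (at 2004 prices) = 10.48·70 + 49.00·985 + 26.19·154 = 53031.86.
Real growth = 53031.86/45140.87 − 1 = 0.1748.

17.48%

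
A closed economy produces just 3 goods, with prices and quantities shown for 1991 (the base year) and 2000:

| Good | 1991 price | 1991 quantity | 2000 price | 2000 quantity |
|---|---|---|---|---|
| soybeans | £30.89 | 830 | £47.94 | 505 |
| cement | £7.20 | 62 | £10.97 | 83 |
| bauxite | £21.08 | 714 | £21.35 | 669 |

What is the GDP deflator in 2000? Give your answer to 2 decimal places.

Nominal GDP 2000 = 47.94·505 + 10.97·83 + 21.35·669 = 39403.36.
Real GDP 2000 (at 1991 prices) = 30.89·505 + 7.20·83 + 21.08·669 = 30299.57.
Deflator = Nominal/Real × 100 = 39403.36/30299.57 × 100 = 130.046.

130.05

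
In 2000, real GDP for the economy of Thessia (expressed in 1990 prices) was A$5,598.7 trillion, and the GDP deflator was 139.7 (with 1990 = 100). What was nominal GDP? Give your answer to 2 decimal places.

Nominal GDP = Real × (GDP deflator/100) = 5598.7 × 1.397 = 7821.38.

A$7,821.38 trillion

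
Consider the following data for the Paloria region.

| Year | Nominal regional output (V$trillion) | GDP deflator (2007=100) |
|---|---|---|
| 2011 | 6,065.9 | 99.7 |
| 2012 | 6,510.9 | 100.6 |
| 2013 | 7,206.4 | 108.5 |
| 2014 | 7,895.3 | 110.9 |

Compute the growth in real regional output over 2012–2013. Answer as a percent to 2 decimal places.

Real regional output 2012 = 6510.9/1.006 = 6472.07.
Real regional output 2013 = 7206.4/1.085 = 6641.84.
Change = 6641.84/6472.07 − 1 = 0.0262.

2.62%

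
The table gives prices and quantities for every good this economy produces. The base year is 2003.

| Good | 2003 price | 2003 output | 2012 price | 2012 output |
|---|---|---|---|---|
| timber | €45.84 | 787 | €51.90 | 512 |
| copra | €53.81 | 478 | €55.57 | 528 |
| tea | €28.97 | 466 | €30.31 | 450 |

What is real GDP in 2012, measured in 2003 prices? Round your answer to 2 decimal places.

€64918.26

Real GDP 2012 = Σ (p_2003 × q_2012) = 45.84·512 + 53.81·528 + 28.97·450 = 64918.26.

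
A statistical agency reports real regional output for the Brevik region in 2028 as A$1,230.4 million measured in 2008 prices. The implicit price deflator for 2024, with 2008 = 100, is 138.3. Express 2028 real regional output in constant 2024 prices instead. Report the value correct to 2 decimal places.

A$1,701.64 million

Real regional output in 2024 prices = Real regional output in 2008 prices × (P_2024/P_2008) = 1230.4 × 1.383 = 1701.64.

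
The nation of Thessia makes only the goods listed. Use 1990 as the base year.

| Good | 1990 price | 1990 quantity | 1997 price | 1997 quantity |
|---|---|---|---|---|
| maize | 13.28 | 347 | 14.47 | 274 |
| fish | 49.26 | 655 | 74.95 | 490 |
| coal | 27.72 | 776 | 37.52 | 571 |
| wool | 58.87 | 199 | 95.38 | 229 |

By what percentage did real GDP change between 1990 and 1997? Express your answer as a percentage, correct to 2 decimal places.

Real GDP 1990 = Nominal GDP 1990 = 13.28·347 + 49.26·655 + 27.72·776 + 58.87·199 = 70099.31.
Real GDP 1997 (at 1990 prices) = 13.28·274 + 49.26·490 + 27.72·571 + 58.87·229 = 57085.47.
Real growth = 57085.47/70099.31 − 1 = -0.1856.

-18.56%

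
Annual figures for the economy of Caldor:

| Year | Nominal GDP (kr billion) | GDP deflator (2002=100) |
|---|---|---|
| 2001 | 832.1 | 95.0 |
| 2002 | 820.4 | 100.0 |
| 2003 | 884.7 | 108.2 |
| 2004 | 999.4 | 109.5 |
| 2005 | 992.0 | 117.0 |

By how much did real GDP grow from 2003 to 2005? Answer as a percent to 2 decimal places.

Real GDP 2003 = 884.7/1.082 = 817.65.
Real GDP 2005 = 992.0/1.170 = 847.86.
Change = 847.86/817.65 − 1 = 0.0369.

3.69%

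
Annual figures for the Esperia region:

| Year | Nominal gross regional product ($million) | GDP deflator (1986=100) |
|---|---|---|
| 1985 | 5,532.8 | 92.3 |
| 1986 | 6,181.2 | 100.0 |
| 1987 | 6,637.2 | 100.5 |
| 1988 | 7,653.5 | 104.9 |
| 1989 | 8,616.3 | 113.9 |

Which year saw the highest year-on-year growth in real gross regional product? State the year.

1988

1986: real = 6181.2/1.000 = 6181.20; growth vs 1985 (5994.37) = 3.12%.
1987: real = 6637.2/1.005 = 6604.18; growth vs 1986 (6181.20) = 6.84%.
1988: real = 7653.5/1.049 = 7296.00; growth vs 1987 (6604.18) = 10.48%.
1989: real = 8616.3/1.139 = 7564.79; growth vs 1988 (7296.00) = 3.68%.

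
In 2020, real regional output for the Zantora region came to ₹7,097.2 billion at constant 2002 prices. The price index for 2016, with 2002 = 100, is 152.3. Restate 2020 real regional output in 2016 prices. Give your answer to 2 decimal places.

₹10,809.04 billion

Real regional output in 2016 prices = Real regional output in 2002 prices × (P_2016/P_2002) = 7097.2 × 1.523 = 10809.04.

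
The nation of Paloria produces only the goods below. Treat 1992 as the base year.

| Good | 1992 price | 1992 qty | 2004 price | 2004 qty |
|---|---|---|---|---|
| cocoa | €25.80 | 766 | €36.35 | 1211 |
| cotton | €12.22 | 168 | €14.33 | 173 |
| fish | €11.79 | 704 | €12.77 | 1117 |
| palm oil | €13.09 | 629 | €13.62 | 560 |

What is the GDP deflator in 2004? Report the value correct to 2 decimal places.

126.98

Nominal GDP 2004 = 36.35·1211 + 14.33·173 + 12.77·1117 + 13.62·560 = 68390.23.
Real GDP 2004 (at 1992 prices) = 25.80·1211 + 12.22·173 + 11.79·1117 + 13.09·560 = 53857.69.
Deflator = Nominal/Real × 100 = 68390.23/53857.69 × 100 = 126.983.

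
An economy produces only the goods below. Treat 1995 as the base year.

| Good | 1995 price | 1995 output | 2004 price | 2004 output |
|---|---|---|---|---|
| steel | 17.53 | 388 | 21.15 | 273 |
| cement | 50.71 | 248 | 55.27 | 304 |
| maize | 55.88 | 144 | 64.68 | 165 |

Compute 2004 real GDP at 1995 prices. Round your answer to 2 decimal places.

Real GDP 2004 = Σ (p_1995 × q_2004) = 17.53·273 + 50.71·304 + 55.88·165 = 29421.73.

29421.73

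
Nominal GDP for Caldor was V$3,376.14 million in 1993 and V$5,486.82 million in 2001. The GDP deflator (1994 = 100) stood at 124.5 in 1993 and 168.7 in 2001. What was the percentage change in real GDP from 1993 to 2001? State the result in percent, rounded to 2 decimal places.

19.94%

Deflate each year: 1993 → 3376.14/1.245 = 2711.76; 2001 → 5486.82/1.687 = 3252.41.
So real GDP changed by 3252.41/2711.76 − 1 = 0.1994, i.e. 19.94%.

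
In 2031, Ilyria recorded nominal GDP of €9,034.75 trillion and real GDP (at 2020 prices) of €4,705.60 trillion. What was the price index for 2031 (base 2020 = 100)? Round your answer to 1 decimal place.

192.0

price index = (Nominal / Real) × 100 = 9034.75 / 4705.60 × 100 = 192.00.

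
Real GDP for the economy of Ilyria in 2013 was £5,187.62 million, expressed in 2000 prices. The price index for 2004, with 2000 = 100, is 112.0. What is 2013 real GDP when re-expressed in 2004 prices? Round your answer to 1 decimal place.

Real GDP in 2004 prices = Real GDP in 2000 prices × (P_2004/P_2000) = 5187.62 × 1.120 = 5810.13.

£5,810.1 million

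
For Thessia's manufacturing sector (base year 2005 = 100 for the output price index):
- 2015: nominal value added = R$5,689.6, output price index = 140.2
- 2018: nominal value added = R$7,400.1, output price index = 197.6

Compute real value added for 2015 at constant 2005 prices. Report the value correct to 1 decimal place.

Real value added = Nominal / (output price index/100) = 5689.6 / 1.402 = 4058.20.

R$4,058.2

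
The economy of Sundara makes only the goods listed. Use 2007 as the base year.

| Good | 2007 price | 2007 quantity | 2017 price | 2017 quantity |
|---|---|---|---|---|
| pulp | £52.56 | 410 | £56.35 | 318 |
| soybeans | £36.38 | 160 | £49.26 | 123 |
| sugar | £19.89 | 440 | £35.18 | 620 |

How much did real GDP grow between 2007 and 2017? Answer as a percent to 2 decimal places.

-7.20%

Real GDP 2007 = Nominal GDP 2007 = 52.56·410 + 36.38·160 + 19.89·440 = 36122.00.
Real GDP 2017 (at 2007 prices) = 52.56·318 + 36.38·123 + 19.89·620 = 33520.62.
Real growth = 33520.62/36122.00 − 1 = -0.0720.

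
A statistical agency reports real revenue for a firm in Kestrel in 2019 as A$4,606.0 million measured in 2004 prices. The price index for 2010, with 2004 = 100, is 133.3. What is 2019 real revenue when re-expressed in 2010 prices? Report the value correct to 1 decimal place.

Real revenue in 2010 prices = Real revenue in 2004 prices × (P_2010/P_2004) = 4606.0 × 1.333 = 6139.80.

A$6,139.8 million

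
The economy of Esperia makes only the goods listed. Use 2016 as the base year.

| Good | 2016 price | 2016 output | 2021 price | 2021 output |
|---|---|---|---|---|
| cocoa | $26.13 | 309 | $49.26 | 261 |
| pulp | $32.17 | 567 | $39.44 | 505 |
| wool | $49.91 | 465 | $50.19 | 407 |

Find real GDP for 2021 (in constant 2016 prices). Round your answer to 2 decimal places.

Real GDP 2021 = Σ (p_2016 × q_2021) = 26.13·261 + 32.17·505 + 49.91·407 = 43379.15.

$43379.15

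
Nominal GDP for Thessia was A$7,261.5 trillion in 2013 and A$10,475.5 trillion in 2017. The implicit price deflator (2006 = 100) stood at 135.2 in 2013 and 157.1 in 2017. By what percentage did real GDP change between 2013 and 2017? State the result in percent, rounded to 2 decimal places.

Real GDP 2013 = 7261.5 / 1.352 = 5370.93.
Real GDP 2017 = 10475.5 / 1.571 = 6668.05.
Real growth = 6668.05 / 5370.93 − 1 = 0.2415.

24.15%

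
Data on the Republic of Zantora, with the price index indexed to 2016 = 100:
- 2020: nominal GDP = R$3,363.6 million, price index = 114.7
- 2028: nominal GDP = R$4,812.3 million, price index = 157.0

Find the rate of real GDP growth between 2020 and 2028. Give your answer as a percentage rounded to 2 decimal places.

4.52%

Real GDP 2020 = 3363.6 / 1.147 = 2932.52.
Real GDP 2028 = 4812.3 / 1.570 = 3065.16.
Real growth = 3065.16 / 2932.52 − 1 = 0.0452.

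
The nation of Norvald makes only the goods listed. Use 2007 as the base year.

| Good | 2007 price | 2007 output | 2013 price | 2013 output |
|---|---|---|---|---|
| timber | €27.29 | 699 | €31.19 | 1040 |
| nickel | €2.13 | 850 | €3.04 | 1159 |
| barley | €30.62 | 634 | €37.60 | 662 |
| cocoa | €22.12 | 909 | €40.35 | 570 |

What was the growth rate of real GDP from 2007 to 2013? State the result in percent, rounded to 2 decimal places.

Real GDP 2007 = Nominal GDP 2007 = 27.29·699 + 2.13·850 + 30.62·634 + 22.12·909 = 60406.37.
Real GDP 2013 (at 2007 prices) = 27.29·1040 + 2.13·1159 + 30.62·662 + 22.12·570 = 63729.11.
Real growth = 63729.11/60406.37 − 1 = 0.0550.

5.50%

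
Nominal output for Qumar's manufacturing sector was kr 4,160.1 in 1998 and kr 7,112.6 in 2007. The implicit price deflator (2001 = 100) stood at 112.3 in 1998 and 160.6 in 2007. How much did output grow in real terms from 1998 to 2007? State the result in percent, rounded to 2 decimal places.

19.55%

Deflate each year: 1998 → 4160.1/1.123 = 3704.45; 2007 → 7112.6/1.606 = 4428.77.
So real output changed by 4428.77/3704.45 − 1 = 0.1955, i.e. 19.55%.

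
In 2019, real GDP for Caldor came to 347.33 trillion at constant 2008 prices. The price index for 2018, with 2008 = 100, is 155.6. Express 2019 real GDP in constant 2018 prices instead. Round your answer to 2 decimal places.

540.45 trillion

Real GDP in 2018 prices = Real GDP in 2008 prices × (P_2018/P_2008) = 347.33 × 1.556 = 540.45.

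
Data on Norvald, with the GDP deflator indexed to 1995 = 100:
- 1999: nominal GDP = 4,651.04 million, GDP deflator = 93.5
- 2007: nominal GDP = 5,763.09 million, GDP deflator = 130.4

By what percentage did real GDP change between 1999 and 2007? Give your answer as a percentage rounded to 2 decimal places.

Deflate each year: 1999 → 4651.04/0.935 = 4974.37; 2007 → 5763.09/1.304 = 4419.55.
So real GDP changed by 4419.55/4974.37 − 1 = -0.1115, i.e. -11.15%.

-11.15%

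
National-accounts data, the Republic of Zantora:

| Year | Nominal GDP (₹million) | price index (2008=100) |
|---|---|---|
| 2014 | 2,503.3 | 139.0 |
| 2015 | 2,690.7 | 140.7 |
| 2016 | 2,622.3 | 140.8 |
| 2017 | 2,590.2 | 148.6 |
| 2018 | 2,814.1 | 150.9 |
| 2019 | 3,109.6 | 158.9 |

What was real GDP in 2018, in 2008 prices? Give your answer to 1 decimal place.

Real GDP 2018 = 2814.1 / 1.509 = 1864.88.

₹1,864.9 million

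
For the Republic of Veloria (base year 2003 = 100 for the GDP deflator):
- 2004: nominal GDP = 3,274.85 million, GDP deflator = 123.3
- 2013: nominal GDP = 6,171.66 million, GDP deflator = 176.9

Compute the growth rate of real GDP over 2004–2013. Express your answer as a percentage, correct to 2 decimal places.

31.35%

Real GDP 2004 = 3274.85 / 1.233 = 2656.00.
Real GDP 2013 = 6171.66 / 1.769 = 3488.78.
Real growth = 3488.78 / 2656.00 − 1 = 0.3135.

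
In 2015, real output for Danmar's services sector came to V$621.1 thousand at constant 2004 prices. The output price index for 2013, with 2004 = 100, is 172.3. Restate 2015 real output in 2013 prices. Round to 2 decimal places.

Real output in 2013 prices = Real output in 2004 prices × (P_2013/P_2004) = 621.1 × 1.723 = 1070.16.

V$1,070.16 thousand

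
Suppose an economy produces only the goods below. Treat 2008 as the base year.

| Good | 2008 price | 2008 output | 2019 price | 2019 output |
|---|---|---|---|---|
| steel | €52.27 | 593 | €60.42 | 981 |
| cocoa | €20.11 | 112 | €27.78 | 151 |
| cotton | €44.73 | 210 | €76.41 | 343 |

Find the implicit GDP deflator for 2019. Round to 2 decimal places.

128.74

Nominal GDP 2019 = 60.42·981 + 27.78·151 + 76.41·343 = 89675.43.
Real GDP 2019 (at 2008 prices) = 52.27·981 + 20.11·151 + 44.73·343 = 69655.87.
Deflator = Nominal/Real × 100 = 89675.43/69655.87 × 100 = 128.741.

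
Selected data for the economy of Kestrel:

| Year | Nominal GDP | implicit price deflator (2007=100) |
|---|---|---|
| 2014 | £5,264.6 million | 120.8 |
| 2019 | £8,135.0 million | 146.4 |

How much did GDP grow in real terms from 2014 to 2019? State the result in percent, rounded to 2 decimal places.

27.50%

Deflate each year: 2014 → 5264.6/1.208 = 4358.11; 2019 → 8135.0/1.464 = 5556.69.
So real GDP changed by 5556.69/4358.11 − 1 = 0.2750, i.e. 27.50%.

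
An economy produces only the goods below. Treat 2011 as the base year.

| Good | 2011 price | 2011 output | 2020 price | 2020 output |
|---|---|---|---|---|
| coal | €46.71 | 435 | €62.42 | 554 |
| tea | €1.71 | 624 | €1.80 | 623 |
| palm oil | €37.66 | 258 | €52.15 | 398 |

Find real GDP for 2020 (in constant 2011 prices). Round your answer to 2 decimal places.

€41931.35

Real GDP 2020 = Σ (p_2011 × q_2020) = 46.71·554 + 1.71·623 + 37.66·398 = 41931.35.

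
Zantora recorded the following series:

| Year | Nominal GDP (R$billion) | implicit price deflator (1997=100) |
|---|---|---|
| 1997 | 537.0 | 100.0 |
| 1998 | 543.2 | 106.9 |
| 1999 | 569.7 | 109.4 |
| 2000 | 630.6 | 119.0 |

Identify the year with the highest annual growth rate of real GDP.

1999

1998: real = 543.2/1.069 = 508.14; growth vs 1997 (537.00) = -5.37%.
1999: real = 569.7/1.094 = 520.75; growth vs 1998 (508.14) = 2.48%.
2000: real = 630.6/1.190 = 529.92; growth vs 1999 (520.75) = 1.76%.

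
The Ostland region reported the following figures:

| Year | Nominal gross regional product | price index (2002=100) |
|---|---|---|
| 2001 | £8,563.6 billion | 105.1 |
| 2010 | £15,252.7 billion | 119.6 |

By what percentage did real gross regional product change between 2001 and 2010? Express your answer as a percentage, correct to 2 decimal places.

Deflate each year: 2001 → 8563.6/1.051 = 8148.05; 2010 → 15252.7/1.196 = 12753.09.
So real gross regional product changed by 12753.09/8148.05 − 1 = 0.5652, i.e. 56.52%.

56.52%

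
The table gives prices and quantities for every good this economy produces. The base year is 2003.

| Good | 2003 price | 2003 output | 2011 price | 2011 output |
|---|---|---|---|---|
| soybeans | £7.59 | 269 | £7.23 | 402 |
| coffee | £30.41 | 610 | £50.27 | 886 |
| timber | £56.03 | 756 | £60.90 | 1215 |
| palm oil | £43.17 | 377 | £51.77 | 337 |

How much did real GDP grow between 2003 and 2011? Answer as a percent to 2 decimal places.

42.15%

Real GDP 2003 = Nominal GDP 2003 = 7.59·269 + 30.41·610 + 56.03·756 + 43.17·377 = 79225.58.
Real GDP 2011 (at 2003 prices) = 7.59·402 + 30.41·886 + 56.03·1215 + 43.17·337 = 112619.18.
Real growth = 112619.18/79225.58 − 1 = 0.4215.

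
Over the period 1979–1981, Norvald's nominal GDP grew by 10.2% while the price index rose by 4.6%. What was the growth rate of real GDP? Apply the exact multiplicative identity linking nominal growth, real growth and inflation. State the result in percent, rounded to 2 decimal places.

(1 + g_nom) = (1 + g_real)(1 + π), so g_real = 1.1020 / 1.0460 − 1 = 0.05354.

5.35%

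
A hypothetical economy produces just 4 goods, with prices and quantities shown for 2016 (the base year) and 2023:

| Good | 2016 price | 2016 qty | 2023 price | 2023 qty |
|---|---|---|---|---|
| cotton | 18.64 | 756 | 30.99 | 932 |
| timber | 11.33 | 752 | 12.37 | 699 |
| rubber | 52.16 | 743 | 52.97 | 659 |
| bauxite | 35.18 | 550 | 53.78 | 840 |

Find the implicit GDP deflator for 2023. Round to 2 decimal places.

131.83

Nominal GDP 2023 = 30.99·932 + 12.37·699 + 52.97·659 + 53.78·840 = 117611.74.
Real GDP 2023 (at 2016 prices) = 18.64·932 + 11.33·699 + 52.16·659 + 35.18·840 = 89216.79.
Deflator = Nominal/Real × 100 = 117611.74/89216.79 × 100 = 131.827.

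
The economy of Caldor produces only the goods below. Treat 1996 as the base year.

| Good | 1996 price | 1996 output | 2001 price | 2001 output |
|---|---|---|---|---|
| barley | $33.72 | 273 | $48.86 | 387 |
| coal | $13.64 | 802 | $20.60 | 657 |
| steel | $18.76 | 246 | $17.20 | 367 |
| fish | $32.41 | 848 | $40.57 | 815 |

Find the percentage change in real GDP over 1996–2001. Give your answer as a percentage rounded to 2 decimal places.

5.87%

Real GDP 1996 = Nominal GDP 1996 = 33.72·273 + 13.64·802 + 18.76·246 + 32.41·848 = 52243.48.
Real GDP 2001 (at 1996 prices) = 33.72·387 + 13.64·657 + 18.76·367 + 32.41·815 = 55310.19.
Real growth = 55310.19/52243.48 − 1 = 0.0587.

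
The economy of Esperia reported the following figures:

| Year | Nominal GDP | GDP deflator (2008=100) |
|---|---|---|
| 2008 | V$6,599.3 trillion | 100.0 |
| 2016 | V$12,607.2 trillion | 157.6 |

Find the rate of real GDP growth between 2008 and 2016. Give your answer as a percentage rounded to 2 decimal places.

21.22%

Deflate each year: 2008 → 6599.3/1.000 = 6599.30; 2016 → 12607.2/1.576 = 7999.49.
So real GDP changed by 7999.49/6599.30 − 1 = 0.2122, i.e. 21.22%.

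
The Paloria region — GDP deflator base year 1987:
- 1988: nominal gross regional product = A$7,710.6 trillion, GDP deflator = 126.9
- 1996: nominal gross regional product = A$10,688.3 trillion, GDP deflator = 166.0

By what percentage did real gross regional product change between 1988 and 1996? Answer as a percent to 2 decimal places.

Deflate each year: 1988 → 7710.6/1.269 = 6076.12; 1996 → 10688.3/1.660 = 6438.73.
So real gross regional product changed by 6438.73/6076.12 − 1 = 0.0597, i.e. 5.97%.

5.97%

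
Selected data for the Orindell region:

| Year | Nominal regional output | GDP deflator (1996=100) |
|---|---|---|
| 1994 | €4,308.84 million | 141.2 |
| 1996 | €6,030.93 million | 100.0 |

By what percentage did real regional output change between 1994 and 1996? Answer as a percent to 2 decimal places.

Deflate each year: 1994 → 4308.84/1.412 = 3051.59; 1996 → 6030.93/1.000 = 6030.93.
So real regional output changed by 6030.93/3051.59 − 1 = 0.9763, i.e. 97.63%.

97.63%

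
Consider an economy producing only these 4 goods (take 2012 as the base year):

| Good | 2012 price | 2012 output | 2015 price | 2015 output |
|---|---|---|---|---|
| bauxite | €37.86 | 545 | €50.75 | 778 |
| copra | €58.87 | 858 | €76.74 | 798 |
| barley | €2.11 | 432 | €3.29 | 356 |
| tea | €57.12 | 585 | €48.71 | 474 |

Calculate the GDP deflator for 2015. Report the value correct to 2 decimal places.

Nominal GDP 2015 = 50.75·778 + 76.74·798 + 3.29·356 + 48.71·474 = 124981.80.
Real GDP 2015 (at 2012 prices) = 37.86·778 + 58.87·798 + 2.11·356 + 57.12·474 = 104259.38.
Deflator = Nominal/Real × 100 = 124981.80/104259.38 × 100 = 119.876.

119.88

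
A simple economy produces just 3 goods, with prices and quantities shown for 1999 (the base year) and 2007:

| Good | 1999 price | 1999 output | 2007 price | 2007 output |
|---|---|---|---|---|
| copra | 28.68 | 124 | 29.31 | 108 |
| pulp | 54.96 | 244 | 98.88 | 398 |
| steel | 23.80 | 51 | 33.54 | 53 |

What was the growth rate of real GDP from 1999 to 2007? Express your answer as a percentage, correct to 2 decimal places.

44.29%

Real GDP 1999 = Nominal GDP 1999 = 28.68·124 + 54.96·244 + 23.80·51 = 18180.36.
Real GDP 2007 (at 1999 prices) = 28.68·108 + 54.96·398 + 23.80·53 = 26232.92.
Real growth = 26232.92/18180.36 − 1 = 0.4429.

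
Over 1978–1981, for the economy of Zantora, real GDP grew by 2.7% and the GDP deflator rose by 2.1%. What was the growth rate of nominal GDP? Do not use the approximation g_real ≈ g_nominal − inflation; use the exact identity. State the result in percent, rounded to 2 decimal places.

(1 + g_nom) = (1 + g_real)(1 + π) = 1.0270 × 1.0210 = 1.04857.

4.86%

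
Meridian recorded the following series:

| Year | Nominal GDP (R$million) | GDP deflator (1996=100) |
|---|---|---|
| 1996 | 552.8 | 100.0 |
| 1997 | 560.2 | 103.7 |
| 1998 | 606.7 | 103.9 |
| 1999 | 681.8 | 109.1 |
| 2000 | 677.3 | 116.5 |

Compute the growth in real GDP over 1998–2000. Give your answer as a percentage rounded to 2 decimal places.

-0.44%

Real GDP 1998 = 606.7/1.039 = 583.93.
Real GDP 2000 = 677.3/1.165 = 581.37.
Change = 581.37/583.93 − 1 = -0.0044.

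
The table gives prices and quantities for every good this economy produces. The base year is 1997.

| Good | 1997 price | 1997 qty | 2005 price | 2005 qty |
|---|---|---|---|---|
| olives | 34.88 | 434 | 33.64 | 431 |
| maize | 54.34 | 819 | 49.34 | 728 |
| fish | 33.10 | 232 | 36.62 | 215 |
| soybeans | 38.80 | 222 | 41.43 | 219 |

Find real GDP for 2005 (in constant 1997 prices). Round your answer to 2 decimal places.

70206.50

Real GDP 2005 = Σ (p_1997 × q_2005) = 34.88·431 + 54.34·728 + 33.10·215 + 38.80·219 = 70206.50.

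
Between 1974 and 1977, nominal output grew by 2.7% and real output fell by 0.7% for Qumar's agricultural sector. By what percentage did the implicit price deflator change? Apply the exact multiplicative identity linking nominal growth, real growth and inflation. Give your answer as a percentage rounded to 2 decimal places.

3.42%

(1 + g_nom) = (1 + g_real)(1 + π), so π = 1.0270 / 0.9930 − 1 = 0.03424.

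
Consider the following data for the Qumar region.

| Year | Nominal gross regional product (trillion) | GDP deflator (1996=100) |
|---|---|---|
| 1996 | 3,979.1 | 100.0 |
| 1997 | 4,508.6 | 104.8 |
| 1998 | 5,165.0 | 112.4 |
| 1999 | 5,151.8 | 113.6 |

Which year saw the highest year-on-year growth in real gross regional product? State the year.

1997

1997: real = 4508.6/1.048 = 4302.10; growth vs 1996 (3979.10) = 8.12%.
1998: real = 5165.0/1.124 = 4595.20; growth vs 1997 (4302.10) = 6.81%.
1999: real = 5151.8/1.136 = 4535.04; growth vs 1998 (4595.20) = -1.31%.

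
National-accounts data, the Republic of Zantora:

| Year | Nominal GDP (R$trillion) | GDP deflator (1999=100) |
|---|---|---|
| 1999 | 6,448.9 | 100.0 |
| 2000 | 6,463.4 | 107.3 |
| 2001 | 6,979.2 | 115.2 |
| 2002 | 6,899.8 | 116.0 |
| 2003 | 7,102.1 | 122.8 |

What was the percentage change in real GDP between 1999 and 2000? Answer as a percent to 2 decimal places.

Real GDP 1999 = 6448.9/1.000 = 6448.90.
Real GDP 2000 = 6463.4/1.073 = 6023.67.
Change = 6023.67/6448.90 − 1 = -0.0659.

-6.59%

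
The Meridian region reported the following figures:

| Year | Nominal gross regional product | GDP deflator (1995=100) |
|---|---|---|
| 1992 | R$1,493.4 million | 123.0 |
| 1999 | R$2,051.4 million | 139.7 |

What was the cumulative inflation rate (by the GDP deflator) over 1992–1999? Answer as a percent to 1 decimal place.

13.6%

Price-level change = 139.7 / 123.0 − 1 = 0.1358.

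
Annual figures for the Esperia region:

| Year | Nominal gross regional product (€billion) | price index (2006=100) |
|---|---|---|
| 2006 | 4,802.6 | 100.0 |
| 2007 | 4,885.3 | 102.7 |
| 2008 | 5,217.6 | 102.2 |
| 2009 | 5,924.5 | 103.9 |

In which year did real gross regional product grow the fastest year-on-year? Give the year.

2007: real = 4885.3/1.027 = 4756.86; growth vs 2006 (4802.60) = -0.95%.
2008: real = 5217.6/1.022 = 5105.28; growth vs 2007 (4756.86) = 7.32%.
2009: real = 5924.5/1.039 = 5702.12; growth vs 2008 (5105.28) = 11.69%.

2009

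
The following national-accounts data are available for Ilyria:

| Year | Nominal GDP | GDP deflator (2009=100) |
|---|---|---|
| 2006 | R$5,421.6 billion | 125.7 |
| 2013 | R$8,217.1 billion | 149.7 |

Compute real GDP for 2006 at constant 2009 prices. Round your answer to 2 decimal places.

R$4,313.13 billion

Real GDP = Nominal / (GDP deflator/100) = 5421.6 / 1.257 = 4313.13.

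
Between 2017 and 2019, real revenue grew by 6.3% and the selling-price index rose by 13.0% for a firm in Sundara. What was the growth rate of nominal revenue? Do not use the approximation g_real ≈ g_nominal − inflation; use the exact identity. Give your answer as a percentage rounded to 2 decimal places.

(1 + g_nom) = (1 + g_real)(1 + π) = 1.0630 × 1.1300 = 1.20119.

20.12%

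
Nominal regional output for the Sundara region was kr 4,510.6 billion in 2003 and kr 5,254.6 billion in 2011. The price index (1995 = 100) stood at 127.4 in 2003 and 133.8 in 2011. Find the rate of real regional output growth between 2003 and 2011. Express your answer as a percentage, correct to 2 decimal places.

Real regional output 2003 = 4510.6 / 1.274 = 3540.50.
Real regional output 2011 = 5254.6 / 1.338 = 3927.20.
Real growth = 3927.20 / 3540.50 − 1 = 0.1092.

10.92%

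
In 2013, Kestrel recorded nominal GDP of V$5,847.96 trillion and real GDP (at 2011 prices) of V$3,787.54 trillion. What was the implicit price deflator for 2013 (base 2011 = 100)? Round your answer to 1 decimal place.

154.4

implicit price deflator = (Nominal / Real) × 100 = 5847.96 / 3787.54 × 100 = 154.40.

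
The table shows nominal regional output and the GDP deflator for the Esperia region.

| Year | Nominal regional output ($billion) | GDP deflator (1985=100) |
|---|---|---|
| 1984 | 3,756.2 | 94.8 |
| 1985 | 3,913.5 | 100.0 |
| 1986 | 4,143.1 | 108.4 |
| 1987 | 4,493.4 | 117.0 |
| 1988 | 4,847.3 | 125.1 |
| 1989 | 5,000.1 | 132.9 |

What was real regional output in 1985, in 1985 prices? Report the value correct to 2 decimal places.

$3,913.50 billion

Real regional output 1985 = 3913.5 / 1.000 = 3913.50.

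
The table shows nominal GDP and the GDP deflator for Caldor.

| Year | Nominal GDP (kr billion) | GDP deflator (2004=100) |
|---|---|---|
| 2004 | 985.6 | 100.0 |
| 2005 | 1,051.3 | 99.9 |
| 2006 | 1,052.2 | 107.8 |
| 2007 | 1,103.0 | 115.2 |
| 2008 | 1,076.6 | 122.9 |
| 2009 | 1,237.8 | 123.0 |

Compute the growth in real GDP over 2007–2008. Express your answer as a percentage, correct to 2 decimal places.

-8.51%

Real GDP 2007 = 1103.0/1.152 = 957.47.
Real GDP 2008 = 1076.6/1.229 = 876.00.
Change = 876.00/957.47 − 1 = -0.0851.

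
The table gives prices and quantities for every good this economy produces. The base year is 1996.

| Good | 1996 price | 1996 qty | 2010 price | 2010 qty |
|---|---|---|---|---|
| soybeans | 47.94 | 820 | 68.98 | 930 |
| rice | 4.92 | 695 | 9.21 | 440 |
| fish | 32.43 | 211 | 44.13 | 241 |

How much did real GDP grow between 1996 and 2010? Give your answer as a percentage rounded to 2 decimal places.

10.07%

Real GDP 1996 = Nominal GDP 1996 = 47.94·820 + 4.92·695 + 32.43·211 = 49572.93.
Real GDP 2010 (at 1996 prices) = 47.94·930 + 4.92·440 + 32.43·241 = 54564.63.
Real growth = 54564.63/49572.93 − 1 = 0.1007.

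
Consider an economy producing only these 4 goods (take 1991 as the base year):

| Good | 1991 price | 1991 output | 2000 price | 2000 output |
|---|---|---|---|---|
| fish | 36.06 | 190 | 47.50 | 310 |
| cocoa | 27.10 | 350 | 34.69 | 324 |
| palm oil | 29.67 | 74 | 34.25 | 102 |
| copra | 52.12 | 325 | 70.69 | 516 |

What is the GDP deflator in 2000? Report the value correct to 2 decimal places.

Nominal GDP 2000 = 47.50·310 + 34.69·324 + 34.25·102 + 70.69·516 = 65934.10.
Real GDP 2000 (at 1991 prices) = 36.06·310 + 27.10·324 + 29.67·102 + 52.12·516 = 49879.26.
Deflator = Nominal/Real × 100 = 65934.10/49879.26 × 100 = 132.187.

132.19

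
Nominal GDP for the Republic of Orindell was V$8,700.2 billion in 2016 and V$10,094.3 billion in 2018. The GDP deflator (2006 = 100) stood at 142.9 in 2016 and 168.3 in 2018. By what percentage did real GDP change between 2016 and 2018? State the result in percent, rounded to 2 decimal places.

Real GDP 2016 = 8700.2 / 1.429 = 6088.31.
Real GDP 2018 = 10094.3 / 1.683 = 5997.80.
Real growth = 5997.80 / 6088.31 − 1 = -0.0149.

-1.49%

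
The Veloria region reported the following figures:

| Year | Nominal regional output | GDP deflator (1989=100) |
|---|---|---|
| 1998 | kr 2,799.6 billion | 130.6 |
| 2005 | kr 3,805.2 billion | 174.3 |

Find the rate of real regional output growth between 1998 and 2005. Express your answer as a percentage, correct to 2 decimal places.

1.84%

Deflate each year: 1998 → 2799.6/1.306 = 2143.64; 2005 → 3805.2/1.743 = 2183.13.
So real regional output changed by 2183.13/2143.64 − 1 = 0.0184, i.e. 1.84%.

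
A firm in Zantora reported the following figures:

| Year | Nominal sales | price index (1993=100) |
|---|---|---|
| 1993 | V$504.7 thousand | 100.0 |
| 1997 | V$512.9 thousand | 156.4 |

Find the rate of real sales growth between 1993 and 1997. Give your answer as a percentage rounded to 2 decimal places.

Deflate each year: 1993 → 504.7/1.000 = 504.70; 1997 → 512.9/1.564 = 327.94.
So real sales changed by 327.94/504.70 − 1 = -0.3502, i.e. -35.02%.

-35.02%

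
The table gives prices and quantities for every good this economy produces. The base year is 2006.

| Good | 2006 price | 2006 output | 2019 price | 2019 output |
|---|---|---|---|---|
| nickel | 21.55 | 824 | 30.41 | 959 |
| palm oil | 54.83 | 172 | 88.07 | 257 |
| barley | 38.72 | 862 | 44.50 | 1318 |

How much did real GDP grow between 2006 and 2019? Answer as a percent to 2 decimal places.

Real GDP 2006 = Nominal GDP 2006 = 21.55·824 + 54.83·172 + 38.72·862 = 60564.60.
Real GDP 2019 (at 2006 prices) = 21.55·959 + 54.83·257 + 38.72·1318 = 85790.72.
Real growth = 85790.72/60564.60 − 1 = 0.4165.

41.65%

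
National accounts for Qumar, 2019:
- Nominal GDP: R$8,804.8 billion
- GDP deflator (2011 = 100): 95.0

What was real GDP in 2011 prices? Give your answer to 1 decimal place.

R$9,268.2 billion

Real GDP = Nominal / (GDP deflator/100) = 8804.8 / 0.950 = 9268.21.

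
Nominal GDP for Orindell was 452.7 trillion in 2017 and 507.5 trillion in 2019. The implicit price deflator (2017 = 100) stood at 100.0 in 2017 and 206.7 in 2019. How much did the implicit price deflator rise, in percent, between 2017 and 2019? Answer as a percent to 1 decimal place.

Price-level change = 206.7 / 100.0 − 1 = 1.0670.

106.7%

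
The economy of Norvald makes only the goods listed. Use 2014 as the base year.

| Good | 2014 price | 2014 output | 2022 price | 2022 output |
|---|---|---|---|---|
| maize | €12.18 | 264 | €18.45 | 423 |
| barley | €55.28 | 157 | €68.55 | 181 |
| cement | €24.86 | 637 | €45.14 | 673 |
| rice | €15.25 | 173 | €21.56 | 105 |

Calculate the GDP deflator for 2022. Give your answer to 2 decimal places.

Nominal GDP 2022 = 18.45·423 + 68.55·181 + 45.14·673 + 21.56·105 = 52854.92.
Real GDP 2022 (at 2014 prices) = 12.18·423 + 55.28·181 + 24.86·673 + 15.25·105 = 33489.85.
Deflator = Nominal/Real × 100 = 52854.92/33489.85 × 100 = 157.824.

157.82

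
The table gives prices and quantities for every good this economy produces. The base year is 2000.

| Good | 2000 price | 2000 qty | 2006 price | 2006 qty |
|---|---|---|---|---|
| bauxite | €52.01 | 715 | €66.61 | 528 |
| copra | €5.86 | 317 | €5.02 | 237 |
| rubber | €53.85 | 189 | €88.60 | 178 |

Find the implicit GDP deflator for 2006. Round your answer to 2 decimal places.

135.63

Nominal GDP 2006 = 66.61·528 + 5.02·237 + 88.60·178 = 52130.62.
Real GDP 2006 (at 2000 prices) = 52.01·528 + 5.86·237 + 53.85·178 = 38435.40.
Deflator = Nominal/Real × 100 = 52130.62/38435.40 × 100 = 135.632.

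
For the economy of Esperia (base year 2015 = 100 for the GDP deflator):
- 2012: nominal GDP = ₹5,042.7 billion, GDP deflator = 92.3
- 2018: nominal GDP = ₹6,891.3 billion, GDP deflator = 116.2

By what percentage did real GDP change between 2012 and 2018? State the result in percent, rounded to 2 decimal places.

Real GDP 2012 = 5042.7 / 0.923 = 5463.38.
Real GDP 2018 = 6891.3 / 1.162 = 5930.55.
Real growth = 5930.55 / 5463.38 − 1 = 0.0855.

8.55%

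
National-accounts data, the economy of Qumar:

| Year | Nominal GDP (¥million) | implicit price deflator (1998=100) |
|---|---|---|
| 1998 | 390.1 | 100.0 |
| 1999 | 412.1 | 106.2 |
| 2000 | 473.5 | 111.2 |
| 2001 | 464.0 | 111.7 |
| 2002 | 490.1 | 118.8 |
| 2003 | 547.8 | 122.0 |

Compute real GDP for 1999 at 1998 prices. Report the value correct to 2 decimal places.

¥388.04 million

Real GDP 1999 = 412.1 / 1.062 = 388.04.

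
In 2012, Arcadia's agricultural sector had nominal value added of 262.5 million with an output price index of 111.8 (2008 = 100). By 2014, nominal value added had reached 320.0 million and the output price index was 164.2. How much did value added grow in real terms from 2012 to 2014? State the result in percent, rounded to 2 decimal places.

Deflate each year: 2012 → 262.5/1.118 = 234.79; 2014 → 320.0/1.642 = 194.88.
So real value added changed by 194.88/234.79 − 1 = -0.1700, i.e. -17.00%.

-17.00%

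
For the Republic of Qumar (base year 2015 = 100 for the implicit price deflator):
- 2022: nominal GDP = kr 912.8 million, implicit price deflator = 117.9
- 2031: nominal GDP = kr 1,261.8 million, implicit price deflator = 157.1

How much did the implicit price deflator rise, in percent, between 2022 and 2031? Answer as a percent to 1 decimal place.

33.2%

Price-level change = 157.1 / 117.9 − 1 = 0.3325.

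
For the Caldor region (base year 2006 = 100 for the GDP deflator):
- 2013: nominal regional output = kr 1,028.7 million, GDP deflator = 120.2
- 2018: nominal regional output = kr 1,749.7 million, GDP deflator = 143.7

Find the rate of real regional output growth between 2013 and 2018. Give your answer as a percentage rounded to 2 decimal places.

42.27%

Deflate each year: 2013 → 1028.7/1.202 = 855.82; 2018 → 1749.7/1.437 = 1217.61.
So real regional output changed by 1217.61/855.82 − 1 = 0.4227, i.e. 42.27%.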